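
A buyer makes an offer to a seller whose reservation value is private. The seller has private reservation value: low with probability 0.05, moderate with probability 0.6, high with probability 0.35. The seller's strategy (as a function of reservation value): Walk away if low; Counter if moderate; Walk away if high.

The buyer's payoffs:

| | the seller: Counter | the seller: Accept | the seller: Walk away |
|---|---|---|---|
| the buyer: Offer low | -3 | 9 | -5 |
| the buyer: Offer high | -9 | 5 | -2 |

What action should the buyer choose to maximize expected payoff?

E[Offer low] = 0.05·(-5) + 0.6·(-3) + 0.35·(-5) = -3.8
E[Offer high] = 0.05·(-2) + 0.6·(-9) + 0.35·(-2) = -6.2
Best response: Offer low (-3.8 is the largest).

Offer low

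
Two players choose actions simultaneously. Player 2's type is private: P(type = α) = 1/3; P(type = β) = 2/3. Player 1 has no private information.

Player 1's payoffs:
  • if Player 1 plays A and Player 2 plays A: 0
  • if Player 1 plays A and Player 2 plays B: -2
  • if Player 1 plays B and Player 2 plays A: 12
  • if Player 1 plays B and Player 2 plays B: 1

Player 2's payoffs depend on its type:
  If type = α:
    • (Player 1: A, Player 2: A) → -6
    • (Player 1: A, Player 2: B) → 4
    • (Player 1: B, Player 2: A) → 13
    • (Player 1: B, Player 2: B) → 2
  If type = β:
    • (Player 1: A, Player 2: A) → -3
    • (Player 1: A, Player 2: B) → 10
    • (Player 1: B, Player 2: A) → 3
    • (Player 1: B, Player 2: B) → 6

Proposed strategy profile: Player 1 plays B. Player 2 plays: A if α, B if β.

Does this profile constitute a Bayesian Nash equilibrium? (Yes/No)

A profile is a BNE iff every type of every player is best-responding given beliefs about the other side.
Player 1 plays B: E[B] = 1/3·(12) + 2/3·(1) = 14/3; E[A] = -4/3. Best-responding. ✓
Player 2 (type α), facing B: A gives 13, B gives 2. Proposed A is best. ✓
Player 2 (type β), facing B: A gives 3, B gives 6. Proposed B is best. ✓

Yes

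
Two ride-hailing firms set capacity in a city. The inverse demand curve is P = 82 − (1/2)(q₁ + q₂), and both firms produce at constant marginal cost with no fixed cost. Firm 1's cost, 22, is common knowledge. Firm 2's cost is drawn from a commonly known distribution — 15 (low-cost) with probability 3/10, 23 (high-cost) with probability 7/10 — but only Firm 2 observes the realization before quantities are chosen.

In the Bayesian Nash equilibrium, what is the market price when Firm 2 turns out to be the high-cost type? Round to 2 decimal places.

42.73

Type-c best response for Firm 2: q₂(c) = (82 − c) − q₁/2.
Firm 1 maximizes expected profit; its first-order condition is 82 − q₁ − (1/2)E[q₂] − 22 = 0.
Substituting E[q₂] and solving: E[c₂] = 20.6, so q₁ = (82 − 2·22 + 20.6)/(3/2) = 39.0667.
q₂(high-cost) = 39.4667, so P = 82 − (1/2)·(39.0667 + 39.4667) = 42.7333.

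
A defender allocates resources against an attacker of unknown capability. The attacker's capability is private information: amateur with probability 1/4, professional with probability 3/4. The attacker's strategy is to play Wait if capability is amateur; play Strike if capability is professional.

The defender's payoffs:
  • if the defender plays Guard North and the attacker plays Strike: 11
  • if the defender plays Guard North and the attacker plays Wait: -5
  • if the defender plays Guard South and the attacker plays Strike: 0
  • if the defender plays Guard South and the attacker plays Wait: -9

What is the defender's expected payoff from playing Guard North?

E[Guard North] = 1/4·(-5) + 3/4·11 = (-5/4) + 33/4 = 7

7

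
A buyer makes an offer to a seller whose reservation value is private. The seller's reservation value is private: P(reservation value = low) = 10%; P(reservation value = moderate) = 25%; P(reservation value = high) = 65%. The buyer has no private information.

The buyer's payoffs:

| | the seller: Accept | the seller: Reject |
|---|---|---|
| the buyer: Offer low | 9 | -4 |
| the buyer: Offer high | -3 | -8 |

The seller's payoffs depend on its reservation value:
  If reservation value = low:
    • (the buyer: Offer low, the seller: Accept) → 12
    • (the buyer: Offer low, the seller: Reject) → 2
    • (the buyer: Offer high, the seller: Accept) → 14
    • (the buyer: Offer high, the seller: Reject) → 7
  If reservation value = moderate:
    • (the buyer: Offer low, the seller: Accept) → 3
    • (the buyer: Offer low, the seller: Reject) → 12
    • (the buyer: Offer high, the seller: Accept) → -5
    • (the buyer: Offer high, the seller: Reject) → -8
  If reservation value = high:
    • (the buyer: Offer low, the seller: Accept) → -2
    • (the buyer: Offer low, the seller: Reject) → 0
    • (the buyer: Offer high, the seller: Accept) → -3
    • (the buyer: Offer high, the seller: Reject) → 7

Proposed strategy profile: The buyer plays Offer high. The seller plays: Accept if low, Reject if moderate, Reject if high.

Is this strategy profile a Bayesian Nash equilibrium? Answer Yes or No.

The buyer plays Offer high: E[Offer high] = 0.1·(-3) + 0.25·(-8) + 0.65·(-8) = -7.5; E[Offer low] = -2.7. Not best-responding. ✗
The seller (reservation value low), facing Offer high: Accept gives 14, Reject gives 7. Proposed Accept is best. ✓
The seller (reservation value moderate), facing Offer high: Accept gives -5, Reject gives -8. Proposed Reject is not best — profitable deviation exists. ✗
The seller (reservation value high), facing Offer high: Accept gives -3, Reject gives 7. Proposed Reject is best. ✓

No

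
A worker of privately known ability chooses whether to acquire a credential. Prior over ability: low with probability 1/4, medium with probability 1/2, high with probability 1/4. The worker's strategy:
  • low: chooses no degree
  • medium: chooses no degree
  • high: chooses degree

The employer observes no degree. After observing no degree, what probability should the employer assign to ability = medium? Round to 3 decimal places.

0.667

P(no degree) = (1/4)·1 + (1/2)·1 + (1/4)·0 = 3/4
P(medium | no degree) = ((1/2)·1) / (3/4) = (1/2) / (3/4) = 2/3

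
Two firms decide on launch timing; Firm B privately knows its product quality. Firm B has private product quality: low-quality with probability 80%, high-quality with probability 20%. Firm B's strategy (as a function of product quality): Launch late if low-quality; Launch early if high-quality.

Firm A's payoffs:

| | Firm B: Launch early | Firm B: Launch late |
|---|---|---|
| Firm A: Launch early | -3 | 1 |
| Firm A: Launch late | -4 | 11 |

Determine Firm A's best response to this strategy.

Launch late

E[Launch early] = 0.8·(1) + 0.2·(-3) = 0.2
E[Launch late] = 0.8·(11) + 0.2·(-4) = 8
Best response: Launch late (8 is the largest).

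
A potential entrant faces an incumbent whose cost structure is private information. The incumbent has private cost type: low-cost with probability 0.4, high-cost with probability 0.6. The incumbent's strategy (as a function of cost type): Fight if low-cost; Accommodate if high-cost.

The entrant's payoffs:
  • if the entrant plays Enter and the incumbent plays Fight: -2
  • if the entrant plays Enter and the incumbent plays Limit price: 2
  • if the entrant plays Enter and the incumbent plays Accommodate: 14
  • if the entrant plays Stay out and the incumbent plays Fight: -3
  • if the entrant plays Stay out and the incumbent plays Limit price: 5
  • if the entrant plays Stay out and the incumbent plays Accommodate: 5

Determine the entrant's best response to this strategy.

E[Enter] = 0.4·(-2) + 0.6·(14) = 7.6
E[Stay out] = 0.4·(-3) + 0.6·(5) = 1.8
Best response: Enter (7.6 is the largest).

Enter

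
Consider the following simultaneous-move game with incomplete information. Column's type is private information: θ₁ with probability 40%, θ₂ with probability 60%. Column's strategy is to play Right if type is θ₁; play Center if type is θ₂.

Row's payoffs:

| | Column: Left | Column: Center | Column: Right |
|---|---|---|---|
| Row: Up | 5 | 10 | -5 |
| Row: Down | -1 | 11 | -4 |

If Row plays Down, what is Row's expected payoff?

E[Down] = 0.4·(-4) + 0.6·11 = (-1.6) + 6.6 = 5

5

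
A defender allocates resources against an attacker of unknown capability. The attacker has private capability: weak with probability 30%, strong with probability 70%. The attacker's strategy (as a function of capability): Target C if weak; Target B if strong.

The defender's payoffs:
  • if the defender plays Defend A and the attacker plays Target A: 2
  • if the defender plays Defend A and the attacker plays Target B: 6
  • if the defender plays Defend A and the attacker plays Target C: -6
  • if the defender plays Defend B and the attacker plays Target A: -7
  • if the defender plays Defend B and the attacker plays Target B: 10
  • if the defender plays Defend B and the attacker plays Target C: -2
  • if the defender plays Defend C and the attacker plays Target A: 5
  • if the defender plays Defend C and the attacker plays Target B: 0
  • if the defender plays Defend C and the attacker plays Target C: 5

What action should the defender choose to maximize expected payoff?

Defend B

Compute the defender's expected payoff for each action, taking the expectation over the attacker's type.
E[Defend A] = 0.3·(-6) + 0.7·(6) = 2.4
E[Defend B] = 0.3·(-2) + 0.7·(10) = 6.4
E[Defend C] = 0.3·(5) + 0.7·(0) = 1.5
Best response: Defend B (6.4 is the largest).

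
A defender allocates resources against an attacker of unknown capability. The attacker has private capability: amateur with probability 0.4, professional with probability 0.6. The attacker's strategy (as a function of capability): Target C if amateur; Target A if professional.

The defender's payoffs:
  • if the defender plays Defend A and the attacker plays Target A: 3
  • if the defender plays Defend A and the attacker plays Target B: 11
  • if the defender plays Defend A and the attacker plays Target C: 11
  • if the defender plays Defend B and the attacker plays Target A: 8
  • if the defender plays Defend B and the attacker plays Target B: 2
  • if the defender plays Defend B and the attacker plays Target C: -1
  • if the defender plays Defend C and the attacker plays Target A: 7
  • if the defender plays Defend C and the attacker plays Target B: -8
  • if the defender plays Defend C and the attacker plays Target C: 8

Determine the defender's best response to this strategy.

Defend C

Compute the defender's expected payoff for each action, taking the expectation over the attacker's type.
E[Defend A] = 0.4·(11) + 0.6·(3) = 6.2
E[Defend B] = 0.4·(-1) + 0.6·(8) = 4.4
E[Defend C] = 0.4·(8) + 0.6·(7) = 7.4
Best response: Defend C (7.4 is the largest).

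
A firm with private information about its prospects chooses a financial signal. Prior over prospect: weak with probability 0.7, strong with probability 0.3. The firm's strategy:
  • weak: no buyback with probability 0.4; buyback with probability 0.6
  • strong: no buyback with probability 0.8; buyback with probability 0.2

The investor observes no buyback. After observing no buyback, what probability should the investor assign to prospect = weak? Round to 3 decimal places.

0.538

Apply Bayes' rule using the sender's strategy as the likelihood.
P(no buyback) = 0.7·0.4 + 0.3·0.8 = 0.52
P(weak | no buyback) = (0.7·0.4) / 0.52 = 0.28 / 0.52 = 0.538462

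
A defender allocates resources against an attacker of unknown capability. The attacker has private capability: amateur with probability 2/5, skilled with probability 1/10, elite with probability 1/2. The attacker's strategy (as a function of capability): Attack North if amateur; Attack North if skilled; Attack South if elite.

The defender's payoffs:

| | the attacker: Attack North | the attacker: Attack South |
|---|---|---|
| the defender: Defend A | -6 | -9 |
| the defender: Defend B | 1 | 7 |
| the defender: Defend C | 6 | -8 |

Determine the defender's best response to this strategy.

Compute the defender's expected payoff for each action, taking the expectation over the attacker's type.
E[Defend A] = 2/5·(-6) + 1/10·(-6) + 1/2·(-9) = -15/2
E[Defend B] = 2/5·(1) + 1/10·(1) + 1/2·(7) = 4
E[Defend C] = 2/5·(6) + 1/10·(6) + 1/2·(-8) = -1
Best response: Defend B (4 is the largest).

Defend B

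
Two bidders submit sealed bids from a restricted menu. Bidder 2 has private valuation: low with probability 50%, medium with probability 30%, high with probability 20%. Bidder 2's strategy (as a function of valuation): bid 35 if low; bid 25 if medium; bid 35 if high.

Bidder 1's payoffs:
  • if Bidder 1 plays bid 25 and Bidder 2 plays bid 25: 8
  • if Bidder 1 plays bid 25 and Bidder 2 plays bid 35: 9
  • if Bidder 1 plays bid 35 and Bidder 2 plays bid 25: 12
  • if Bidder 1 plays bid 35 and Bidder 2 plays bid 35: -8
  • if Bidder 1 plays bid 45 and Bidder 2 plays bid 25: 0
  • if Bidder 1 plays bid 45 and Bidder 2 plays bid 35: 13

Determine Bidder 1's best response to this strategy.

E[bid 25] = 0.5·(9) + 0.3·(8) + 0.2·(9) = 8.7
E[bid 35] = 0.5·(-8) + 0.3·(12) + 0.2·(-8) = -2
E[bid 45] = 0.5·(13) + 0.3·(0) + 0.2·(13) = 9.1
Best response: bid 45 (9.1 is the largest).

bid 45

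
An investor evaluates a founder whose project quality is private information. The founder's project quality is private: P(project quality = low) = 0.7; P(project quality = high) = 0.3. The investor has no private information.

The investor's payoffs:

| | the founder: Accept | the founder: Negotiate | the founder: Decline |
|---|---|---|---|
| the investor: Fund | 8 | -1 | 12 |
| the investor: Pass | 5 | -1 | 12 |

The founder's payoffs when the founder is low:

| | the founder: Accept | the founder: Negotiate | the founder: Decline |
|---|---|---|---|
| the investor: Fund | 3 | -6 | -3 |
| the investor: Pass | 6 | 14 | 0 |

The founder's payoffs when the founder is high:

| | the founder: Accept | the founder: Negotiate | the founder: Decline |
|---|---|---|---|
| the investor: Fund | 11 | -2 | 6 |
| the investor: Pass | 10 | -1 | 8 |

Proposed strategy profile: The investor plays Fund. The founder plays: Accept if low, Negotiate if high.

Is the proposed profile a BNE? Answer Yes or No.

No

The investor plays Fund: E[Fund] = 0.7·(8) + 0.3·(-1) = 5.3; E[Pass] = 3.2. Best-responding. ✓
The founder (project quality low), facing Fund: Accept gives 3, Negotiate gives -6, Decline gives -3. Proposed Accept is best. ✓
The founder (project quality high), facing Fund: Accept gives 11, Negotiate gives -2, Decline gives 6. Proposed Negotiate is not best — profitable deviation exists. ✗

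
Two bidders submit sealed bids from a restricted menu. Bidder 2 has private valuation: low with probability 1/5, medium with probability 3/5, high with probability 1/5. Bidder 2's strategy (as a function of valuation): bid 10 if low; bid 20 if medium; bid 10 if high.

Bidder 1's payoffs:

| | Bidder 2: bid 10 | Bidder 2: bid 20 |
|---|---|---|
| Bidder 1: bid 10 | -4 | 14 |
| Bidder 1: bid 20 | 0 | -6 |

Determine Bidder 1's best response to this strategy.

Compute Bidder 1's expected payoff for each action, taking the expectation over Bidder 2's type.
E[bid 10] = 1/5·(-4) + 3/5·(14) + 1/5·(-4) = 34/5
E[bid 20] = 1/5·(0) + 3/5·(-6) + 1/5·(0) = -18/5
Best response: bid 10 (34/5 is the largest).

bid 10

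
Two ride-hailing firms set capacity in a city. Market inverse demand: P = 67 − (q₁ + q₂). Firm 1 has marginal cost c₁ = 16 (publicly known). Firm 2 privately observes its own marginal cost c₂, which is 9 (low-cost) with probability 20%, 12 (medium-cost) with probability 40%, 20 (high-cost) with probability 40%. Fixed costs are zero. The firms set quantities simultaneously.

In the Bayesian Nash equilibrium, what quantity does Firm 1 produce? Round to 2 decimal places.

16.53

Type-c best response for Firm 2: q₂(c) = (67 − c)/2 − q₁/2.
Firm 1 maximizes expected profit; its first-order condition is 67 − 2q₁ − E[q₂] − 16 = 0.
Substituting E[q₂] and solving: E[c₂] = 14.6, so q₁ = (67 − 2·16 + 14.6)/3 = 16.5333.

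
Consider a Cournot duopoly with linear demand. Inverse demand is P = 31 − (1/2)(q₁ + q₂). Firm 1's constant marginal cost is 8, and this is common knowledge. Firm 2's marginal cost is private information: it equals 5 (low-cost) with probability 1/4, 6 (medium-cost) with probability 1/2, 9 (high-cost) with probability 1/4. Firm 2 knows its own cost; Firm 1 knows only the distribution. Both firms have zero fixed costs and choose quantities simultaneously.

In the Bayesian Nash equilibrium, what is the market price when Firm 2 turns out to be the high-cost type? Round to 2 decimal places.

Type-c best response for Firm 2: q₂(c) = (31 − c) − q₁/2.
Firm 1 maximizes expected profit; its first-order condition is 31 − q₁ − (1/2)E[q₂] − 8 = 0.
Substituting E[q₂] and solving: E[c₂] = 6.5, so q₁ = (31 − 2·8 + 6.5)/(3/2) = 14.3333.
q₂(high-cost) = 14.8333, so P = 31 − (1/2)·(14.3333 + 14.8333) = 16.4167.

16.42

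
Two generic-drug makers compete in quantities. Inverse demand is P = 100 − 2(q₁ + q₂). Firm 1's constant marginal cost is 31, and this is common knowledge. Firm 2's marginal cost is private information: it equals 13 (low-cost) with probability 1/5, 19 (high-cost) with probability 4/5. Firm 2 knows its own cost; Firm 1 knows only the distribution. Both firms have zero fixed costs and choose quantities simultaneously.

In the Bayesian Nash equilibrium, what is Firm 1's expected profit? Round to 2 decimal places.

Type-c best response for Firm 2: q₂(c) = (100 − c)/4 − q₁/2.
Firm 1 maximizes expected profit; its first-order condition is 100 − 4q₁ − 2E[q₂] − 31 = 0.
Substituting E[q₂] and solving: E[c₂] = 17.8, so q₁ = (100 − 2·31 + 17.8)/6 = 9.3.
E[P] = 100 − 2·(q₁ + E[q₂]) = 49.6; Firm 1's expected profit = (E[P] − 31)·q₁ = (49.6 − 31)·9.3 = 172.98.

172.98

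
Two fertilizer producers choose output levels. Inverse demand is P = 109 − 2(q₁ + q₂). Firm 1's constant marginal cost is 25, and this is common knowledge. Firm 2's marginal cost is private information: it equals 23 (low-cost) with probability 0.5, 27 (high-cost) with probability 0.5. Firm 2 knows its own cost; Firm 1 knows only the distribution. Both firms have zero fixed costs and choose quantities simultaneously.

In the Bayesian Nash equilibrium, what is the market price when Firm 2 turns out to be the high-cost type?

Type-c best response for Firm 2: q₂(c) = (109 − c)/4 − q₁/2.
Firm 1 maximizes expected profit; its first-order condition is 109 − 4q₁ − 2E[q₂] − 25 = 0.
Substituting E[q₂] and solving: E[c₂] = 25, so q₁ = (109 − 2·25 + 25)/6 = 14.
q₂(high-cost) = 13.5, so P = 109 − 2·(14 + 13.5) = 54.

54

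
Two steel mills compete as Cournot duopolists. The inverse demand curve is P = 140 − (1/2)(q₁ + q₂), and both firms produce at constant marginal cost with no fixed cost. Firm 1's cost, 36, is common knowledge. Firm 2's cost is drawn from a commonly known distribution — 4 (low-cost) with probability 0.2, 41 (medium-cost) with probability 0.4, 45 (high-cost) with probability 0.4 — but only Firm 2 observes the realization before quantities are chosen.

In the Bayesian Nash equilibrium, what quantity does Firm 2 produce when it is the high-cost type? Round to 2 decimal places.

Type-c best response for Firm 2: q₂(c) = (140 − c) − q₁/2.
Firm 1 maximizes expected profit; its first-order condition is 140 − q₁ − (1/2)E[q₂] − 36 = 0.
Substituting E[q₂] and solving: E[c₂] = 35.2, so q₁ = (140 − 2·36 + 35.2)/(3/2) = 68.8.
q₂(high-cost) = (140 − 45 − (1/2)·68.8) = 60.6.

60.60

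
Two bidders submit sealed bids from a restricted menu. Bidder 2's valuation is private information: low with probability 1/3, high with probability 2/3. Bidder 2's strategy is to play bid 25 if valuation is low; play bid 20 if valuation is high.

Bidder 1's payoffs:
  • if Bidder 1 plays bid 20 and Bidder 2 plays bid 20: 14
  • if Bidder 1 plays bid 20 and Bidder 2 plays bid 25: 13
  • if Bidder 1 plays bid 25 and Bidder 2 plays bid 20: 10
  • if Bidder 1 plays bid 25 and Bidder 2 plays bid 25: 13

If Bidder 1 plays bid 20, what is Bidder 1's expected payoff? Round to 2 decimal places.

13.67

E[bid 20] = 1/3·13 + 2/3·14 = 13/3 + 28/3 = 41/3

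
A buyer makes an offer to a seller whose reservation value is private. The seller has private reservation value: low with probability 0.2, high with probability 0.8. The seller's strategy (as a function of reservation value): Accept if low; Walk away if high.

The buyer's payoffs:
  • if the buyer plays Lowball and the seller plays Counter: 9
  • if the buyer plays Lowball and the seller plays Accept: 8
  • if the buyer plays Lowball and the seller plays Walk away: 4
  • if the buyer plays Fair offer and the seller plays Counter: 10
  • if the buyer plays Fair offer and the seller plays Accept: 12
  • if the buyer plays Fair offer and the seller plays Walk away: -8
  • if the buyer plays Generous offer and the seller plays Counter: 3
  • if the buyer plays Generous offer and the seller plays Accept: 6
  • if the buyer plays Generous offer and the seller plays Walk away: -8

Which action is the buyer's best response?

Lowball

Compute the buyer's expected payoff for each action, taking the expectation over the seller's type.
E[Lowball] = 0.2·(8) + 0.8·(4) = 4.8
E[Fair offer] = 0.2·(12) + 0.8·(-8) = -4
E[Generous offer] = 0.2·(6) + 0.8·(-8) = -5.2
Best response: Lowball (4.8 is the largest).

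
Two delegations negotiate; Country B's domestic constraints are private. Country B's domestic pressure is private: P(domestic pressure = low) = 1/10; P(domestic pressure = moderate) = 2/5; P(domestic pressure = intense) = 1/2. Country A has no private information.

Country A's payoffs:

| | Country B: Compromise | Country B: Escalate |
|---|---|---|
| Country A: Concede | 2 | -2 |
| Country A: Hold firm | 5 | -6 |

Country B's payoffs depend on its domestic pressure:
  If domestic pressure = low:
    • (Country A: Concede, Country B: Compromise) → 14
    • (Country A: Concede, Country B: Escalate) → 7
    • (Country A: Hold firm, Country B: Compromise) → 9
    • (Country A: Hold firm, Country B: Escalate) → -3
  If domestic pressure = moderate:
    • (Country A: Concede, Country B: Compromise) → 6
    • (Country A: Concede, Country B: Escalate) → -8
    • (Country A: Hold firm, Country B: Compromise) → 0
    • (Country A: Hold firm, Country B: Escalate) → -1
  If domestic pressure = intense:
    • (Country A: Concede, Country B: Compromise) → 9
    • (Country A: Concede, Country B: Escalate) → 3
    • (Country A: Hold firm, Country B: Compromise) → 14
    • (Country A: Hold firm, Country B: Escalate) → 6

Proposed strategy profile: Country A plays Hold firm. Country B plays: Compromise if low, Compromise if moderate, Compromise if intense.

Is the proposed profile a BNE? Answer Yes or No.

A profile is a BNE iff every type of every player is best-responding given beliefs about the other side.
Country A plays Hold firm: E[Hold firm] = 1/10·(5) + 2/5·(5) + 1/2·(5) = 5; E[Concede] = 2. Best-responding. ✓
Country B (domestic pressure low), facing Hold firm: Compromise gives 9, Escalate gives -3. Proposed Compromise is best. ✓
Country B (domestic pressure moderate), facing Hold firm: Compromise gives 0, Escalate gives -1. Proposed Compromise is best. ✓
Country B (domestic pressure intense), facing Hold firm: Compromise gives 14, Escalate gives 6. Proposed Compromise is best. ✓

Yes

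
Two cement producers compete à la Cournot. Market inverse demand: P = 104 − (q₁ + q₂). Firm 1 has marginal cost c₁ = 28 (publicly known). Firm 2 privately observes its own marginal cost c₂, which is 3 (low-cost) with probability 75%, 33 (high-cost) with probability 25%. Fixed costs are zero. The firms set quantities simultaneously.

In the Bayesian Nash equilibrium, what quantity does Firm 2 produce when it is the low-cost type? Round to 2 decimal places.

Firm 2 with cost c maximizes (104 − (q₁+q₂) − c)·q₂, giving q₂(c) = (104 − c − q₁)/2.
E[c₂] = 0.75·3 + 0.25·33 = 10.5
Firm 1's FOC against E[q₂] yields q₁ = (104 − 2·28 + E[c₂])/3 = (104 − 56 + 10.5)/3 = 19.5.
q₂(low-cost) = (104 − 3 − 19.5)/2 = 40.75.

40.75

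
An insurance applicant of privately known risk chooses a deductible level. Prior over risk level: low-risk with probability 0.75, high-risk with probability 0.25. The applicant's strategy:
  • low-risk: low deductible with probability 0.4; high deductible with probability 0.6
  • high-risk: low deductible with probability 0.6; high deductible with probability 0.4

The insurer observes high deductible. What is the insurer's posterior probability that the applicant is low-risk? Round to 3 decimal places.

0.818

Apply Bayes' rule using the sender's strategy as the likelihood.
P(high deductible) = 0.75·0.6 + 0.25·0.4 = 0.55
P(low-risk | high deductible) = (0.75·0.6) / 0.55 = 0.45 / 0.55 = 0.818182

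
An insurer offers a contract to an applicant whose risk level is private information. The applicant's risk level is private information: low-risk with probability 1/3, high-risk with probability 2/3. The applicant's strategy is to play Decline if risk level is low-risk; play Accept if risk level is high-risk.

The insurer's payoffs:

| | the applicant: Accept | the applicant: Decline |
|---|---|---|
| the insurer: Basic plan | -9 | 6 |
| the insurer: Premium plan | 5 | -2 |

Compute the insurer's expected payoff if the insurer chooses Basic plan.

Take the expectation over the applicant's risk level, weighting each type's action by its prior probability.
E[Basic plan] = 1/3·6 + 2/3·(-9) = 2 + (-6) = -4

-4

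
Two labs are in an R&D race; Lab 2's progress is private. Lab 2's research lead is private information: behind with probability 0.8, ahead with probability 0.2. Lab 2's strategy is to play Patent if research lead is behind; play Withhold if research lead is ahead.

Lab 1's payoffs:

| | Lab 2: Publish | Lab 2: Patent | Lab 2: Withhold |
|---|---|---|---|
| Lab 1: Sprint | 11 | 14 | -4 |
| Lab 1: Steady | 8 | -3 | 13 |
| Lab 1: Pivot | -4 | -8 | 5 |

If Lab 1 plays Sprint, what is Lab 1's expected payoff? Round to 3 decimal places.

10.400

Take the expectation over Lab 2's research lead, weighting each type's action by its prior probability.
E[Sprint] = 0.8·14 + 0.2·(-4) = 11.2 + (-0.8) = 10.4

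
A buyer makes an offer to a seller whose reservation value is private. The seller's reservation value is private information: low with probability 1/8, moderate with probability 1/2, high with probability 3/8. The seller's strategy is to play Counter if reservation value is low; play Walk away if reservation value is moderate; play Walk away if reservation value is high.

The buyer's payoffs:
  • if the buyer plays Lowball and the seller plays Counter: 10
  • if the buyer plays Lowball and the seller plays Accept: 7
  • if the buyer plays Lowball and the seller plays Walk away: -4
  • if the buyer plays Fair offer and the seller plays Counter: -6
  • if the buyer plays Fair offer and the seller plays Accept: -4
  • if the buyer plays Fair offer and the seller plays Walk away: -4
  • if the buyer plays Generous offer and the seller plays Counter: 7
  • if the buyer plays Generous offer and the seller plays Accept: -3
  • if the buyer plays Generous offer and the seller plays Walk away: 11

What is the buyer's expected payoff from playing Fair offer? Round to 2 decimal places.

-4.25

Take the expectation over the seller's reservation value, weighting each type's action by its prior probability.
E[Fair offer] = 1/8·(-6) + 1/2·(-4) + 3/8·(-4) = (-3/4) + (-2) + (-3/2) = -17/4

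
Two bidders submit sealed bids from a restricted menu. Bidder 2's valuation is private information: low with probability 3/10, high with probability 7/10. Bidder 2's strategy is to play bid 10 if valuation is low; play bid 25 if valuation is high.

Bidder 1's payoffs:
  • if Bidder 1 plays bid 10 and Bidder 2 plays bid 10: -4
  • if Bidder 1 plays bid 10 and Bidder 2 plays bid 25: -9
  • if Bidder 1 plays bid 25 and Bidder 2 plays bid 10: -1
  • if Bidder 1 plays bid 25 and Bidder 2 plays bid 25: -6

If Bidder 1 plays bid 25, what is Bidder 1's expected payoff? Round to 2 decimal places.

Take the expectation over Bidder 2's valuation, weighting each type's action by its prior probability.
E[bid 25] = 3/10·(-1) + 7/10·(-6) = (-3/10) + (-21/5) = -9/2

-4.50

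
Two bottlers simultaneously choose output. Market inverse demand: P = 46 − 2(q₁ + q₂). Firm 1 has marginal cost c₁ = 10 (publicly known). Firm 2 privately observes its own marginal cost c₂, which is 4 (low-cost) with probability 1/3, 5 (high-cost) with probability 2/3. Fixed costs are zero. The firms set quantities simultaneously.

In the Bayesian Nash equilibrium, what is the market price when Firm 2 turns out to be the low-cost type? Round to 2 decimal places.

Type-c best response for Firm 2: q₂(c) = (46 − c)/4 − q₁/2.
Firm 1 maximizes expected profit; its first-order condition is 46 − 4q₁ − 2E[q₂] − 10 = 0.
Substituting E[q₂] and solving: E[c₂] = 4.66667, so q₁ = (46 − 2·10 + 4.66667)/6 = 5.11111.
q₂(low-cost) = 7.94444, so P = 46 − 2·(5.11111 + 7.94444) = 19.8889.

19.89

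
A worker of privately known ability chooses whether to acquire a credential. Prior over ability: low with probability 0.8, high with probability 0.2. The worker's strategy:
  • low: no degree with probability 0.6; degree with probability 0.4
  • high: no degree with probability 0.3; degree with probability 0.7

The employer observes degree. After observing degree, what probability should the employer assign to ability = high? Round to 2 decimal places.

0.30

P(degree) = 0.8·0.4 + 0.2·0.7 = 0.46
P(high | degree) = (0.2·0.7) / 0.46 = 0.14 / 0.46 = 0.304348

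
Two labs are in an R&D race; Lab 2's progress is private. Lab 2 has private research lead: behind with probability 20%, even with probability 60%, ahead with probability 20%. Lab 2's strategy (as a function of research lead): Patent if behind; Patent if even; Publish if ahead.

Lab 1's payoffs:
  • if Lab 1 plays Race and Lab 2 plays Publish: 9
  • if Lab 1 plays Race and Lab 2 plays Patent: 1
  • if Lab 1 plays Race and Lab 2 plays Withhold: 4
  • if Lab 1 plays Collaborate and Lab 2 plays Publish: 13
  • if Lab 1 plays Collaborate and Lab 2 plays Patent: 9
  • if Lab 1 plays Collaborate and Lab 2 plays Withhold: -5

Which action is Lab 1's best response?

Compute Lab 1's expected payoff for each action, taking the expectation over Lab 2's type.
E[Race] = 0.2·(1) + 0.6·(1) + 0.2·(9) = 2.6
E[Collaborate] = 0.2·(9) + 0.6·(9) + 0.2·(13) = 9.8
Best response: Collaborate (9.8 is the largest).

Collaborate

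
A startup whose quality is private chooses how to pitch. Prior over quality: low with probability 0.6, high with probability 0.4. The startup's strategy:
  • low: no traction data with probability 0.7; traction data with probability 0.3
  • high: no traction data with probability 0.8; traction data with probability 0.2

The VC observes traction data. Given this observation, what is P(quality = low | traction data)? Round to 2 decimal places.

0.69

Apply Bayes' rule using the sender's strategy as the likelihood.
P(traction data) = 0.6·0.3 + 0.4·0.2 = 0.26
P(low | traction data) = (0.6·0.3) / 0.26 = 0.18 / 0.26 = 0.692308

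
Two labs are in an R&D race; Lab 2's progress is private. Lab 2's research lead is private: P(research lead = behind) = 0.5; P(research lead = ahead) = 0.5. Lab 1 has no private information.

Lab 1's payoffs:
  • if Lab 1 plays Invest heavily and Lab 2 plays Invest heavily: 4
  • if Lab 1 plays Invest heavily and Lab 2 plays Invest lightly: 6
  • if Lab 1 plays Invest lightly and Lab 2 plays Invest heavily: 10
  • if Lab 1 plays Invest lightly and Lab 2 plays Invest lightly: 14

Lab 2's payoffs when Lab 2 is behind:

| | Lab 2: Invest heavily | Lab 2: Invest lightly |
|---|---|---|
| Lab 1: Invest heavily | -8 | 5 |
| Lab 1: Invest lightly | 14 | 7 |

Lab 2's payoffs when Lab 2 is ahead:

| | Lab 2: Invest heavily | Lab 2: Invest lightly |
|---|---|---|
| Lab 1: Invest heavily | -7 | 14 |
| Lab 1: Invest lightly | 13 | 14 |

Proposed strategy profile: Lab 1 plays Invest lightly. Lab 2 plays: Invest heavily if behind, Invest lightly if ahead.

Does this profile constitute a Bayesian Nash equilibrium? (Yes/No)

Yes

A profile is a BNE iff every type of every player is best-responding given beliefs about the other side.
Lab 1 plays Invest lightly: E[Invest lightly] = 0.5·(10) + 0.5·(14) = 12; E[Invest heavily] = 5. Best-responding. ✓
Lab 2 (research lead behind), facing Invest lightly: Invest heavily gives 14, Invest lightly gives 7. Proposed Invest heavily is best. ✓
Lab 2 (research lead ahead), facing Invest lightly: Invest heavily gives 13, Invest lightly gives 14. Proposed Invest lightly is best. ✓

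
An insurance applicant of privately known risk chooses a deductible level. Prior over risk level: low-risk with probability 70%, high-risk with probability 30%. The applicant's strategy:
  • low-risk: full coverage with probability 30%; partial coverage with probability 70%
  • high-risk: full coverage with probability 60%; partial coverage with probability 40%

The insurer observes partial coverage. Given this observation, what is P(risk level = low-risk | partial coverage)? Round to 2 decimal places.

Apply Bayes' rule using the sender's strategy as the likelihood.
P(partial coverage) = 0.7·0.7 + 0.3·0.4 = 0.61
P(low-risk | partial coverage) = (0.7·0.7) / 0.61 = 0.49 / 0.61 = 0.803279

0.80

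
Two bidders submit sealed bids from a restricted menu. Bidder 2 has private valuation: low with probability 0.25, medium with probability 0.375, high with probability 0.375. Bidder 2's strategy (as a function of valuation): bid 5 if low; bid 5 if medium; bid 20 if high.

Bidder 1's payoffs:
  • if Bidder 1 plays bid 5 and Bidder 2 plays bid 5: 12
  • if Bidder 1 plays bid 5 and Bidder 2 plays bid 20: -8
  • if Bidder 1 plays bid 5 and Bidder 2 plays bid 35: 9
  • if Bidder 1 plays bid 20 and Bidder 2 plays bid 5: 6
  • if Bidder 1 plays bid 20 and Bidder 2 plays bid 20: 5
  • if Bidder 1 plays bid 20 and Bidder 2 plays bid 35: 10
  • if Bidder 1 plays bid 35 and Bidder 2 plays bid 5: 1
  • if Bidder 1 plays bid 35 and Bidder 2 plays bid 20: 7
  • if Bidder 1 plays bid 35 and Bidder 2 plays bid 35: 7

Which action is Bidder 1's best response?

bid 20

E[bid 5] = 0.25·(12) + 0.375·(12) + 0.375·(-8) = 4.5
E[bid 20] = 0.25·(6) + 0.375·(6) + 0.375·(5) = 5.625
E[bid 35] = 0.25·(1) + 0.375·(1) + 0.375·(7) = 3.25
Best response: bid 20 (5.625 is the largest).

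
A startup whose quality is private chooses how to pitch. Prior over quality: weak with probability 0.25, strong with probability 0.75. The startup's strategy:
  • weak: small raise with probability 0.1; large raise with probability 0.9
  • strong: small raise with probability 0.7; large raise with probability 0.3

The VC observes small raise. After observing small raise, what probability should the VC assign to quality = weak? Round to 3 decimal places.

Apply Bayes' rule using the sender's strategy as the likelihood.
P(small raise) = 0.25·0.1 + 0.75·0.7 = 0.55
P(weak | small raise) = (0.25·0.1) / 0.55 = 0.025 / 0.55 = 0.0454545

0.045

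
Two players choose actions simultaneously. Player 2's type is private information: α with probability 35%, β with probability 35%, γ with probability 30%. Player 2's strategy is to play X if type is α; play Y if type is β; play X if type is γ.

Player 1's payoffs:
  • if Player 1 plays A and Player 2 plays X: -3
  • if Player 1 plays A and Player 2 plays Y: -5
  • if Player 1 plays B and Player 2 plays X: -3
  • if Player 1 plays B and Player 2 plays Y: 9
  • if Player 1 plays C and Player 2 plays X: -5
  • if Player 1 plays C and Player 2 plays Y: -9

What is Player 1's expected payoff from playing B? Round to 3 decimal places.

1.200

Take the expectation over Player 2's type, weighting each type's action by its prior probability.
E[B] = 0.35·(-3) + 0.35·9 + 0.3·(-3) = (-1.05) + 3.15 + (-0.9) = 1.2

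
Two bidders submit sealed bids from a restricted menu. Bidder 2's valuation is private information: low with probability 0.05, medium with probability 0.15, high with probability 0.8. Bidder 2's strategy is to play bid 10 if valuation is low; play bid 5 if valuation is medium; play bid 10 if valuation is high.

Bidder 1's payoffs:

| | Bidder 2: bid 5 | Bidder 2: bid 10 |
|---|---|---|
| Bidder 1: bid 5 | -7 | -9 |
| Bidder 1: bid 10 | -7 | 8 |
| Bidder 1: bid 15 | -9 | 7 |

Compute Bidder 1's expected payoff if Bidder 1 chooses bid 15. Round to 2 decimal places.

4.60

E[bid 15] = 0.05·7 + 0.15·(-9) + 0.8·7 = 0.35 + (-1.35) + 5.6 = 4.6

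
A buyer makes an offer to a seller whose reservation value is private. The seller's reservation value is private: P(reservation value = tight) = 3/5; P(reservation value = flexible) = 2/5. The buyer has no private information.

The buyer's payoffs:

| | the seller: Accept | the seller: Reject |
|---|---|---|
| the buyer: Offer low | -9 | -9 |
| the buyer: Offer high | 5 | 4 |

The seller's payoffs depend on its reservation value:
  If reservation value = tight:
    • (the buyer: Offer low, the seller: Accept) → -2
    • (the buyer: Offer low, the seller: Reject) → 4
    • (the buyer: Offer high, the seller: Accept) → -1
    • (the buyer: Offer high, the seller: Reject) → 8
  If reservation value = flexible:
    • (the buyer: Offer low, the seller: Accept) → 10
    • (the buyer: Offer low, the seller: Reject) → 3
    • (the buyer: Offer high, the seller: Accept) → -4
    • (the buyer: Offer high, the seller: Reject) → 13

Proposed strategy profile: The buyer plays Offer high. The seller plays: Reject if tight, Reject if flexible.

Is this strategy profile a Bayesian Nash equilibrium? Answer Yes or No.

Yes

The buyer plays Offer high: E[Offer high] = 3/5·(4) + 2/5·(4) = 4; E[Offer low] = -9. Best-responding. ✓
The seller (reservation value tight), facing Offer high: Accept gives -1, Reject gives 8. Proposed Reject is best. ✓
The seller (reservation value flexible), facing Offer high: Accept gives -4, Reject gives 13. Proposed Reject is best. ✓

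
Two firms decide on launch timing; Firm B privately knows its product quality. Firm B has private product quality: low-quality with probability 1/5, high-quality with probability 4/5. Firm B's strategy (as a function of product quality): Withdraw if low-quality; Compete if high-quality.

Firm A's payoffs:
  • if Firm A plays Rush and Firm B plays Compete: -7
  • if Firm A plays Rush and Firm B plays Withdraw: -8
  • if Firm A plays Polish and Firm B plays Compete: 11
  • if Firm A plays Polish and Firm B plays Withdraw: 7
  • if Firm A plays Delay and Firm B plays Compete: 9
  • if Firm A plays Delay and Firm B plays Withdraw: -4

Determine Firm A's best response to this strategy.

Polish

Compute Firm A's expected payoff for each action, taking the expectation over Firm B's type.
E[Rush] = 1/5·(-8) + 4/5·(-7) = -36/5
E[Polish] = 1/5·(7) + 4/5·(11) = 51/5
E[Delay] = 1/5·(-4) + 4/5·(9) = 32/5
Best response: Polish (51/5 is the largest).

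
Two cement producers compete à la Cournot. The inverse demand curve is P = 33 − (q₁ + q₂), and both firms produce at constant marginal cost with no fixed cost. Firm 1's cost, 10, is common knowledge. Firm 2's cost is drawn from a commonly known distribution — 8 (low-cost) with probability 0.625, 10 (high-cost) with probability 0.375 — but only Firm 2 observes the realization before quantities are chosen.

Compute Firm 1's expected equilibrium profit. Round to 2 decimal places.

52.56

Type-c best response for Firm 2: q₂(c) = (33 − c)/2 − q₁/2.
Firm 1 maximizes expected profit; its first-order condition is 33 − 2q₁ − E[q₂] − 10 = 0.
Substituting E[q₂] and solving: E[c₂] = 8.75, so q₁ = (33 − 2·10 + 8.75)/3 = 7.25.
E[P] = 33 − (q₁ + E[q₂]) = 17.25; Firm 1's expected profit = (E[P] − 10)·q₁ = (17.25 − 10)·7.25 = 52.5625.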